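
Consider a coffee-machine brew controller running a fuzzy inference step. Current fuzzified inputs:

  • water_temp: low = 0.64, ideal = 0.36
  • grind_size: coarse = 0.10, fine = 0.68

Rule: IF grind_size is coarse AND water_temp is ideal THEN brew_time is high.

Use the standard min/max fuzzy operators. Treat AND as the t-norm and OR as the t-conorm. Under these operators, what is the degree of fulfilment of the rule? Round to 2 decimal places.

0.10

firing strength: coarse=0.10, ideal=0.36; AND[min(a, b)] → w = 0.10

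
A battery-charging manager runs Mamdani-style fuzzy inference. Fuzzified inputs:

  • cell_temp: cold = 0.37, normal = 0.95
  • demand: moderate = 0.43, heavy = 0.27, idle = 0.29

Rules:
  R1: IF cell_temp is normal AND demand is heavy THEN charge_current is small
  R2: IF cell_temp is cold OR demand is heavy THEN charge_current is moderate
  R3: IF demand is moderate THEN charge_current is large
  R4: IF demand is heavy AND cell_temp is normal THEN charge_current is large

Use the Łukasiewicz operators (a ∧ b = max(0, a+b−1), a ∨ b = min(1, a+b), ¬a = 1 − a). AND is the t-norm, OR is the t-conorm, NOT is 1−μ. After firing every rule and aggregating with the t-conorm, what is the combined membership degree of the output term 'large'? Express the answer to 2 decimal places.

0.65

R1: normal=0.95, heavy=0.27; AND[max(0, a+b−1)] → w = 0.22
R2: cold=0.37, heavy=0.27; OR[min(1, a+b)] → w = 0.64
R3: moderate=0.43 → w = 0.43
R4: heavy=0.27, normal=0.95; AND[max(0, a+b−1)] → w = 0.22
Rules with consequent 'large': {R3, R4} → strengths 0.43, 0.22
Aggregate via t-conorm [min(1, a+b)]: 0.65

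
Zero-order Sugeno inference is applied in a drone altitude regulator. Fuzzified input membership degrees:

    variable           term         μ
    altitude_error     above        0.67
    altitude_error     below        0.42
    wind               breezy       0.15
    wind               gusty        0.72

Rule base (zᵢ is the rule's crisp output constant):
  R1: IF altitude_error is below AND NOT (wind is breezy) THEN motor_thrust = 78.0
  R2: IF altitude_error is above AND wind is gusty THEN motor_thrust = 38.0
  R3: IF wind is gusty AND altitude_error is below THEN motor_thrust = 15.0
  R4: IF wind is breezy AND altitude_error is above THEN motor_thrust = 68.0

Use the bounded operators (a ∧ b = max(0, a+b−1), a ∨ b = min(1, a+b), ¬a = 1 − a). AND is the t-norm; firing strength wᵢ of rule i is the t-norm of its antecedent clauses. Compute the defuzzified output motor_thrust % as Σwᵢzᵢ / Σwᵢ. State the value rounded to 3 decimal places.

47.475

R1 (z=78.0): below=0.42, ¬breezy=1−0.15=0.85; AND[max(0, a+b−1)] → w = 0.27
R2 (z=38.0): above=0.67, gusty=0.72; AND[max(0, a+b−1)] → w = 0.39
R3 (z=15.0): gusty=0.72, below=0.42; AND[max(0, a+b−1)] → w = 0.14
R4 (z=68.0): breezy=0.15, above=0.67; AND[max(0, a+b−1)] → w = 0.00
Weighted average = (0.27·78.0 + 0.39·38.0 + 0.14·15.0 + 0.00·68.0) / (0.27 + 0.39 + 0.14 + 0.00)
  = 37.9800 / 0.8000 = 47.475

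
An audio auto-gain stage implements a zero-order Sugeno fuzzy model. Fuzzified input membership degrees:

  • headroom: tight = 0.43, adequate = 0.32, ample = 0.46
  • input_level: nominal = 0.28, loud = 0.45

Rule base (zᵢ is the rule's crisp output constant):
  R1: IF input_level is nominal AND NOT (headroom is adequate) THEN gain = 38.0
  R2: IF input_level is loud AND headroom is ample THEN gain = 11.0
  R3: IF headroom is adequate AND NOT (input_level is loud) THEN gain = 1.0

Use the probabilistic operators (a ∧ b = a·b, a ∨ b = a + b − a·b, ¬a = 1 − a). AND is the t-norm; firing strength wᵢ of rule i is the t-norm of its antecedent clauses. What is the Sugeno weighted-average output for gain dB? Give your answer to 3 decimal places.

R1 (z=38.0): nominal=0.28, ¬adequate=1−0.32=0.68; AND[a·b] → w = 0.1904
R2 (z=11.0): loud=0.45, ample=0.46; AND[a·b] → w = 0.2070
R3 (z=1.0): adequate=0.32, ¬loud=1−0.45=0.55; AND[a·b] → w = 0.1760
Weighted average = (0.1904·38.0 + 0.2070·11.0 + 0.1760·1.0) / (0.1904 + 0.2070 + 0.1760)
  = 9.6882 / 0.5734 = 16.896

16.896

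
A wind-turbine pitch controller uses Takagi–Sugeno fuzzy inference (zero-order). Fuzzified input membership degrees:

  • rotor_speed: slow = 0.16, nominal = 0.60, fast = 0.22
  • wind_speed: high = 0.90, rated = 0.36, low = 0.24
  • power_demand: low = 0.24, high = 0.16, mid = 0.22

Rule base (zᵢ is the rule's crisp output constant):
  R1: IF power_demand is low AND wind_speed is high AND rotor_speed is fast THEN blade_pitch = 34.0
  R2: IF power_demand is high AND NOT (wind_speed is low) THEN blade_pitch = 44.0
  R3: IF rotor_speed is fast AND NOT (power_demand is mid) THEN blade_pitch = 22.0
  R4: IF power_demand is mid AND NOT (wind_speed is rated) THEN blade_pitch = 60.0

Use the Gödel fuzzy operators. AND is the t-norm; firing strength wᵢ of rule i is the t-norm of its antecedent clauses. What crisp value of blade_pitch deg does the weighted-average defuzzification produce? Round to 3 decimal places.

39.707

R1 (z=34.0): low=0.24, high=0.90, fast=0.22; AND[min(a, b)] → w = 0.22
R2 (z=44.0): high=0.16, ¬low=1−0.24=0.76; AND[min(a, b)] → w = 0.16
R3 (z=22.0): fast=0.22, ¬mid=1−0.22=0.78; AND[min(a, b)] → w = 0.22
R4 (z=60.0): mid=0.22, ¬rated=1−0.36=0.64; AND[min(a, b)] → w = 0.22
Weighted average = (0.22·34.0 + 0.16·44.0 + 0.22·22.0 + 0.22·60.0) / (0.22 + 0.16 + 0.22 + 0.22)
  = 32.5600 / 0.8200 = 39.707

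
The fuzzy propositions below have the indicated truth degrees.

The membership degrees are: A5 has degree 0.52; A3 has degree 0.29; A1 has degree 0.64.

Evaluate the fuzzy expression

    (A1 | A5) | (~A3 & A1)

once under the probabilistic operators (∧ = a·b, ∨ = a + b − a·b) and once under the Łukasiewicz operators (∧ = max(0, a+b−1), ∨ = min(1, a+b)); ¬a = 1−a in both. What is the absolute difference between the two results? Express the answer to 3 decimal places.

0.094

Under probabilistic:
  A1 | A5 = a + b − a·b on (0.6400, 0.5200) = 0.8272
  ~A3 = 1 − 0.2900 = 0.7100
  ~A3 & A1 = a·b on (0.7100, 0.6400) = 0.4544
  (A1 | A5) | (~A3 & A1) = a + b − a·b on (0.8272, 0.4544) = 0.9057
  → value = 0.9057
Under Łukasiewicz:
  A1 | A5 = min(1, a+b) on (0.64, 0.52) = 1.00
  ~A3 = 1 − 0.29 = 0.71
  ~A3 & A1 = max(0, a+b−1) on (0.71, 0.64) = 0.35
  (A1 | A5) | (~A3 & A1) = min(1, a+b) on (1.00, 0.35) = 1.00
  → value = 1.0000
|0.9057 − 1.0000| = 0.094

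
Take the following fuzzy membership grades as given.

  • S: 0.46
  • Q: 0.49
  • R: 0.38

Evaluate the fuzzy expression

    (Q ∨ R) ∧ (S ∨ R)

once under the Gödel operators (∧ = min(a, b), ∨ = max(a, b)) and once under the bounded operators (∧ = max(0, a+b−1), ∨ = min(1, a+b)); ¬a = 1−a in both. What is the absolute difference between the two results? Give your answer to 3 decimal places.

Under Gödel:
  Q ∨ R = max(a, b) on (0.49, 0.38) = 0.49
  S ∨ R = max(a, b) on (0.46, 0.38) = 0.46
  (Q ∨ R) ∧ (S ∨ R) = min(a, b) on (0.49, 0.46) = 0.46
  → value = 0.4600
Under bounded:
  Q ∨ R = min(1, a+b) on (0.49, 0.38) = 0.87
  S ∨ R = min(1, a+b) on (0.46, 0.38) = 0.84
  (Q ∨ R) ∧ (S ∨ R) = max(0, a+b−1) on (0.87, 0.84) = 0.71
  → value = 0.7100
|0.4600 − 0.7100| = 0.250

0.250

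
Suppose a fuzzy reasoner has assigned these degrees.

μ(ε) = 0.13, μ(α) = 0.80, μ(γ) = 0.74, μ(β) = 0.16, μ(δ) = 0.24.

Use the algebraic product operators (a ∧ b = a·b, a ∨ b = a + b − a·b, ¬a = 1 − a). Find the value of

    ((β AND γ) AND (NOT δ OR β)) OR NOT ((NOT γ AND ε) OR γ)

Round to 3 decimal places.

β AND γ = a·b on (0.1600, 0.7400) = 0.1184
NOT δ = 1 − 0.2400 = 0.7600
NOT δ OR β = a + b − a·b on (0.7600, 0.1600) = 0.7984
(β AND γ) AND (NOT δ OR β) = a·b on (0.1184, 0.7984) = 0.0945
NOT γ = 1 − 0.7400 = 0.2600
NOT γ AND ε = a·b on (0.2600, 0.1300) = 0.0338
(NOT γ AND ε) OR γ = a + b − a·b on (0.0338, 0.7400) = 0.7488
NOT ((NOT γ AND ε) OR γ) = 1 − 0.7488 = 0.2512
((β AND γ) AND (NOT δ OR β)) OR NOT ((NOT γ AND ε) OR γ) = a + b − a·b on (0.0945, 0.2512) = 0.3220

0.322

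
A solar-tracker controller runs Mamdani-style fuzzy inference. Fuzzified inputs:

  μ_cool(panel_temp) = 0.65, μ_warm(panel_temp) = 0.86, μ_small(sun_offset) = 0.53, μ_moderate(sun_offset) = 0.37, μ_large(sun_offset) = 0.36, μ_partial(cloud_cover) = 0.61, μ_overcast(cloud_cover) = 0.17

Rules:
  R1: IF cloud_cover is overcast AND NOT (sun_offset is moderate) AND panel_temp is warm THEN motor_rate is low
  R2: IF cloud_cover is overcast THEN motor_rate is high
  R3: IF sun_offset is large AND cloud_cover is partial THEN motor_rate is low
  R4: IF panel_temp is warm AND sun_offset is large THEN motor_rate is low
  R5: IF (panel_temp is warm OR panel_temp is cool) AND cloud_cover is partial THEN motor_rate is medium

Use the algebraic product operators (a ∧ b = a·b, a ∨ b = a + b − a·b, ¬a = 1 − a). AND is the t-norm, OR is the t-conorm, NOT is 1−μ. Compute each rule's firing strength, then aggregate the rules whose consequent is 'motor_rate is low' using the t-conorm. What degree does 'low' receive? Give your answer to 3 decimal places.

R1: overcast=0.17, ¬moderate=1−0.37=0.63, warm=0.86; AND[a·b] → w = 0.0921
R2: overcast=0.17 → w = 0.1700
R3: large=0.36, partial=0.61; AND[a·b] → w = 0.2196
R4: warm=0.86, large=0.36; AND[a·b] → w = 0.3096
R5: (warm=0.86 OR cool=0.65) = 0.9510; AND[a·b] with partial=0.61 → w = 0.5801
Rules with consequent 'low': {R1, R3, R4} → strengths 0.0921, 0.2196, 0.3096
Aggregate via t-conorm [a + b − a·b]: 0.5108

0.511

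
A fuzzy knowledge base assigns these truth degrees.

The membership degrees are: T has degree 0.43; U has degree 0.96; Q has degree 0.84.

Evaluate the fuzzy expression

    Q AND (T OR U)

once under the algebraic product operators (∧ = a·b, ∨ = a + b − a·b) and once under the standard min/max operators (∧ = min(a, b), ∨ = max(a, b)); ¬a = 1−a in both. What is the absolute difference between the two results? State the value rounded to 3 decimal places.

Under algebraic product:
  T OR U = a + b − a·b on (0.4300, 0.9600) = 0.9772
  Q AND (T OR U) = a·b on (0.8400, 0.9772) = 0.8208
  → value = 0.8208
Under standard min/max:
  T OR U = max(a, b) on (0.43, 0.96) = 0.96
  Q AND (T OR U) = min(a, b) on (0.84, 0.96) = 0.84
  → value = 0.8400
|0.8208 − 0.8400| = 0.019

0.019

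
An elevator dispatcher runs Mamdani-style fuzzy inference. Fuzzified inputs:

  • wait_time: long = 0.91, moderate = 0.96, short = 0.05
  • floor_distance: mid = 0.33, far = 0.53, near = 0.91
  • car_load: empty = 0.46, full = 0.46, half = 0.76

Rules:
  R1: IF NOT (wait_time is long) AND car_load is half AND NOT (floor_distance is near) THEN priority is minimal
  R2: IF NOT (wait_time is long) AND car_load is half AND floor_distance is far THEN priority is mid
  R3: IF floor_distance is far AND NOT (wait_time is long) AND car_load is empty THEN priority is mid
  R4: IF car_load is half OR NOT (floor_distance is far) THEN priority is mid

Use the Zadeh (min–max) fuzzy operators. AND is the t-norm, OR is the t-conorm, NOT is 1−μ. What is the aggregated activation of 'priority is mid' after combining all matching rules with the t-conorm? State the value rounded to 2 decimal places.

0.76

R1: ¬long=1−0.91=0.09, half=0.76, ¬near=1−0.91=0.09; AND[min(a, b)] → w = 0.09
R2: ¬long=1−0.91=0.09, half=0.76, far=0.53; AND[min(a, b)] → w = 0.09
R3: far=0.53, ¬long=1−0.91=0.09, empty=0.46; AND[min(a, b)] → w = 0.09
R4: half=0.76, ¬far=1−0.53=0.47; OR[max(a, b)] → w = 0.76
Rules with consequent 'mid': {R2, R3, R4} → strengths 0.09, 0.09, 0.76
Aggregate via t-conorm [max(a, b)]: 0.76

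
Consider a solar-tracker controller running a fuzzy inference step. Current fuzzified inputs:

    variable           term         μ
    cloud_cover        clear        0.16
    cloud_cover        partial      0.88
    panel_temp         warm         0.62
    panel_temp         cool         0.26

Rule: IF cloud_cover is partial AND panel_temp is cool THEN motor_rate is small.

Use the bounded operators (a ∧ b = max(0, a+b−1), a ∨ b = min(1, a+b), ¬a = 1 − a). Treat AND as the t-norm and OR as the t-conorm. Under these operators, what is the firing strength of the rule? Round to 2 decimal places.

0.14

firing strength: partial=0.88, cool=0.26; AND[max(0, a+b−1)] → w = 0.14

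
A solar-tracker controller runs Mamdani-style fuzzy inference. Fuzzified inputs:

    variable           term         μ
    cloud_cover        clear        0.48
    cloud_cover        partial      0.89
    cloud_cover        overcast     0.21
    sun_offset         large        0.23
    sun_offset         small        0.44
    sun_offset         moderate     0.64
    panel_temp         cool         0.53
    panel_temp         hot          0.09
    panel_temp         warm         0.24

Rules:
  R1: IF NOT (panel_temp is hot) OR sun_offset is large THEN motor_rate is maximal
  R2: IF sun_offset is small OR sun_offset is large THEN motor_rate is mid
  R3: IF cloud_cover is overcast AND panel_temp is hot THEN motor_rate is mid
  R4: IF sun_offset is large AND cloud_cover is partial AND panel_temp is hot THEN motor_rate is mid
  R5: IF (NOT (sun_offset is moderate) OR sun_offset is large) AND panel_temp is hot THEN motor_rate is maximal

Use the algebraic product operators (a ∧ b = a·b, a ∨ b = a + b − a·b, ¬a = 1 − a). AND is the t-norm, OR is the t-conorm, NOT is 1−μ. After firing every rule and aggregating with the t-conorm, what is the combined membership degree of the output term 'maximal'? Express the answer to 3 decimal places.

R1: ¬hot=1−0.09=0.91, large=0.23; OR[a + b − a·b] → w = 0.9307
R2: small=0.44, large=0.23; OR[a + b − a·b] → w = 0.5688
R3: overcast=0.21, hot=0.09; AND[a·b] → w = 0.0189
R4: large=0.23, partial=0.89, hot=0.09; AND[a·b] → w = 0.0184
R5: (¬moderate=1−0.64=0.36 OR large=0.23) = 0.5072; AND[a·b] with hot=0.09 → w = 0.0456
Rules with consequent 'maximal': {R1, R5} → strengths 0.9307, 0.0456
Aggregate via t-conorm [a + b − a·b]: 0.9339

0.934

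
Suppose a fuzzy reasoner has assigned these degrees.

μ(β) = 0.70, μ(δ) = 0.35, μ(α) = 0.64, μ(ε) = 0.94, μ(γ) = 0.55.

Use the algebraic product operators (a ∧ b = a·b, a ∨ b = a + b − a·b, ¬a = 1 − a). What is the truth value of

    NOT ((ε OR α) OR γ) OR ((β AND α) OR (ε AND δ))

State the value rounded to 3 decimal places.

0.633

ε OR α = a + b − a·b on (0.9400, 0.6400) = 0.9784
(ε OR α) OR γ = a + b − a·b on (0.9784, 0.5500) = 0.9903
NOT ((ε OR α) OR γ) = 1 − 0.9903 = 0.0097
β AND α = a·b on (0.7000, 0.6400) = 0.4480
ε AND δ = a·b on (0.9400, 0.3500) = 0.3290
(β AND α) OR (ε AND δ) = a + b − a·b on (0.4480, 0.3290) = 0.6296
NOT ((ε OR α) OR γ) OR ((β AND α) OR (ε AND δ)) = a + b − a·b on (0.0097, 0.6296) = 0.6332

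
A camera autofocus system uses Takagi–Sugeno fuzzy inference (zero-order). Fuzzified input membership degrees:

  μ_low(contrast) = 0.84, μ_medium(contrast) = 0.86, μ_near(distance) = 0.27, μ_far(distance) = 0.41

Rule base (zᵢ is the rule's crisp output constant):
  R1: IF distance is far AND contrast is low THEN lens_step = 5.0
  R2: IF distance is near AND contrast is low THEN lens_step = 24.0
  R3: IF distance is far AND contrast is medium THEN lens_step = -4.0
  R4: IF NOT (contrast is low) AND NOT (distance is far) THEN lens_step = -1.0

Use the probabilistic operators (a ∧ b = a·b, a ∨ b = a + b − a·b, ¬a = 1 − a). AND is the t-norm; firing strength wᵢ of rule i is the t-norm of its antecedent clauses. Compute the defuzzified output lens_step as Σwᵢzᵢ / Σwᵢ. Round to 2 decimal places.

R1 (z=5.0): far=0.41, low=0.84; AND[a·b] → w = 0.3444
R2 (z=24.0): near=0.27, low=0.84; AND[a·b] → w = 0.2268
R3 (z=-4.0): far=0.41, medium=0.86; AND[a·b] → w = 0.3526
R4 (z=-1.0): ¬low=1−0.84=0.16, ¬far=1−0.41=0.59; AND[a·b] → w = 0.0944
Weighted average = (0.3444·5.0 + 0.2268·24.0 + 0.3526·-4.0 + 0.0944·-1.0) / (0.3444 + 0.2268 + 0.3526 + 0.0944)
  = 5.6604 / 1.0182 = 5.56

5.56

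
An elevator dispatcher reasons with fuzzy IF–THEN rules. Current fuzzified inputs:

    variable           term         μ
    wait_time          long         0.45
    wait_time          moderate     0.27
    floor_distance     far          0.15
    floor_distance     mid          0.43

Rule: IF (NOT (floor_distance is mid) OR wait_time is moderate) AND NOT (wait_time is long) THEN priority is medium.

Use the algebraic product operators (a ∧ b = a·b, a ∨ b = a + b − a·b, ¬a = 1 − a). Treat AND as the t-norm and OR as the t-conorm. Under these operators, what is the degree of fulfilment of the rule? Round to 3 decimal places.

firing strength: (¬mid=1−0.43=0.57 OR moderate=0.27) = 0.6861; AND[a·b] with ¬long=1−0.45=0.55 → w = 0.3774

0.377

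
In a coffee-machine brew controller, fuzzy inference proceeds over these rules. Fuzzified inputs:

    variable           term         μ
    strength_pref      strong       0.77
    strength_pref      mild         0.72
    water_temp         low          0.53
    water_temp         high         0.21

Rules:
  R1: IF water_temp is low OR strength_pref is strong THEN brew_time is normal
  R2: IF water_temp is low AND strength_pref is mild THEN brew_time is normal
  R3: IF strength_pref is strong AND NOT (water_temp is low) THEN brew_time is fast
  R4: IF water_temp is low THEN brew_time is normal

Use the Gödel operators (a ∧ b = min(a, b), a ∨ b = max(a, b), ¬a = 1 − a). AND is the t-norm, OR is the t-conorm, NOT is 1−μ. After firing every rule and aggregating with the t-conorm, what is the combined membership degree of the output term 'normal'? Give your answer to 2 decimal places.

R1: low=0.53, strong=0.77; OR[max(a, b)] → w = 0.77
R2: low=0.53, mild=0.72; AND[min(a, b)] → w = 0.53
R3: strong=0.77, ¬low=1−0.53=0.47; AND[min(a, b)] → w = 0.47
R4: low=0.53 → w = 0.53
Rules with consequent 'normal': {R1, R2, R4} → strengths 0.77, 0.53, 0.53
Aggregate via t-conorm [max(a, b)]: 0.77

0.77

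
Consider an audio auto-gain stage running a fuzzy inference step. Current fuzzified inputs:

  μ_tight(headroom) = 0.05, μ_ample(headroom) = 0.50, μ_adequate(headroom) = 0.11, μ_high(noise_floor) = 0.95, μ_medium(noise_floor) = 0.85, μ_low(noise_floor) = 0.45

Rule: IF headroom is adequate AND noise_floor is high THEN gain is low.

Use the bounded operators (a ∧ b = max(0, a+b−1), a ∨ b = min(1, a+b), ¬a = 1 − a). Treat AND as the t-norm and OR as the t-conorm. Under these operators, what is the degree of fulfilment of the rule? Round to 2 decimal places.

firing strength: adequate=0.11, high=0.95; AND[max(0, a+b−1)] → w = 0.06

0.06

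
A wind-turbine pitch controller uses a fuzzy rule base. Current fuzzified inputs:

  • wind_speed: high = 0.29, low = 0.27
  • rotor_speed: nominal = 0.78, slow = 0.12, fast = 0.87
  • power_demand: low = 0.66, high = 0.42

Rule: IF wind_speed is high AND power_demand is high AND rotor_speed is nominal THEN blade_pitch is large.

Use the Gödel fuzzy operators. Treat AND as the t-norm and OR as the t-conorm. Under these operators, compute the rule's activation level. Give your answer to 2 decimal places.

firing strength: high=0.29, high=0.42, nominal=0.78; AND[min(a, b)] → w = 0.29

0.29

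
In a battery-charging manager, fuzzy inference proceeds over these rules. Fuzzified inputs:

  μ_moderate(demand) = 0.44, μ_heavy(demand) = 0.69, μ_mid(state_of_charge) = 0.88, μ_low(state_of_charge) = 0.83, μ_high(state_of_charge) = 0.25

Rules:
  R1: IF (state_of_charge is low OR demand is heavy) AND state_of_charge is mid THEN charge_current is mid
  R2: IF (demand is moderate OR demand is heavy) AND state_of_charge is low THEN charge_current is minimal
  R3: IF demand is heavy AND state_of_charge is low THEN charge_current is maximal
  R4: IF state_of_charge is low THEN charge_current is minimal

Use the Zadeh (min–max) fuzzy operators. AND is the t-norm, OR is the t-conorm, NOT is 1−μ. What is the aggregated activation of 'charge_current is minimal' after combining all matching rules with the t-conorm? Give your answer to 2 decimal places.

0.83

R1: (low=0.83 OR heavy=0.69) = 0.83; AND[min(a, b)] with mid=0.88 → w = 0.83
R2: (moderate=0.44 OR heavy=0.69) = 0.69; AND[min(a, b)] with low=0.83 → w = 0.69
R3: heavy=0.69, low=0.83; AND[min(a, b)] → w = 0.69
R4: low=0.83 → w = 0.83
Rules with consequent 'minimal': {R2, R4} → strengths 0.69, 0.83
Aggregate via t-conorm [max(a, b)]: 0.83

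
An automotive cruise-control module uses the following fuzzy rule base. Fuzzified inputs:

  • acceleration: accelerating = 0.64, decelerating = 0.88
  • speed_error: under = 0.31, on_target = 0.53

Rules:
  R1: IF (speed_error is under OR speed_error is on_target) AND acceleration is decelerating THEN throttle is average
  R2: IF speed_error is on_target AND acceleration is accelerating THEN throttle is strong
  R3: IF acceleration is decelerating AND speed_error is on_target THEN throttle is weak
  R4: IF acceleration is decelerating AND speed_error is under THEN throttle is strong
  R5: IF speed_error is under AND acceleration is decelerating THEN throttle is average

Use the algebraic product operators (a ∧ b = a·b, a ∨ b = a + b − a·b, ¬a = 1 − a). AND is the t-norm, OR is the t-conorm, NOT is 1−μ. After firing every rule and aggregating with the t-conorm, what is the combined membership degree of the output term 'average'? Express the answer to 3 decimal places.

0.705

R1: (under=0.31 OR on_target=0.53) = 0.6757; AND[a·b] with decelerating=0.88 → w = 0.5946
R2: on_target=0.53, accelerating=0.64; AND[a·b] → w = 0.3392
R3: decelerating=0.88, on_target=0.53; AND[a·b] → w = 0.4664
R4: decelerating=0.88, under=0.31; AND[a·b] → w = 0.2728
R5: under=0.31, decelerating=0.88; AND[a·b] → w = 0.2728
Rules with consequent 'average': {R1, R5} → strengths 0.5946, 0.2728
Aggregate via t-conorm [a + b − a·b]: 0.7052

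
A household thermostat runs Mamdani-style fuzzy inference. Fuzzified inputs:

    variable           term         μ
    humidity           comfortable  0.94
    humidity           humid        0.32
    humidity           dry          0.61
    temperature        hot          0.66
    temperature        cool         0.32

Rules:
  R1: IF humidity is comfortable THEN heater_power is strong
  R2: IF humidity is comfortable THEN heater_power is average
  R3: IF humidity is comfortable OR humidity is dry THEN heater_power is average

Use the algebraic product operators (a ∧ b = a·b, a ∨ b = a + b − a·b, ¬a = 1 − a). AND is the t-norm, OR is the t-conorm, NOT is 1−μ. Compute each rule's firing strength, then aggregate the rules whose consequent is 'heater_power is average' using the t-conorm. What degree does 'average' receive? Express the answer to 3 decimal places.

R1: comfortable=0.94 → w = 0.9400
R2: comfortable=0.94 → w = 0.9400
R3: comfortable=0.94, dry=0.61; OR[a + b − a·b] → w = 0.9766
Rules with consequent 'average': {R2, R3} → strengths 0.9400, 0.9766
Aggregate via t-conorm [a + b − a·b]: 0.9986

0.999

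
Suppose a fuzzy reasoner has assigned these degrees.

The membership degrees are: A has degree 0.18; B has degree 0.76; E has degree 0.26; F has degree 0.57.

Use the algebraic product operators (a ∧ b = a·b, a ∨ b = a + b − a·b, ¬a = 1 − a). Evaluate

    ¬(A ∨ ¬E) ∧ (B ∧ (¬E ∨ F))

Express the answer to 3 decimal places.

0.144

¬E = 1 − 0.2600 = 0.7400
A ∨ ¬E = a + b − a·b on (0.1800, 0.7400) = 0.7868
¬(A ∨ ¬E) = 1 − 0.7868 = 0.2132
¬E = 1 − 0.2600 = 0.7400
¬E ∨ F = a + b − a·b on (0.7400, 0.5700) = 0.8882
B ∧ (¬E ∨ F) = a·b on (0.7600, 0.8882) = 0.6750
¬(A ∨ ¬E) ∧ (B ∧ (¬E ∨ F)) = a·b on (0.2132, 0.6750) = 0.1439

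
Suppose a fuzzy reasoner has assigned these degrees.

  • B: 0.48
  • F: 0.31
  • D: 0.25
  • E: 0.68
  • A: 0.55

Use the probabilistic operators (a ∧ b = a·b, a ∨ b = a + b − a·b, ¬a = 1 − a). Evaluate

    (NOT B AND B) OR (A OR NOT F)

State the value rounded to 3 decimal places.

0.895

NOT B = 1 − 0.4800 = 0.5200
NOT B AND B = a·b on (0.5200, 0.4800) = 0.2496
NOT F = 1 − 0.3100 = 0.6900
A OR NOT F = a + b − a·b on (0.5500, 0.6900) = 0.8605
(NOT B AND B) OR (A OR NOT F) = a + b − a·b on (0.2496, 0.8605) = 0.8953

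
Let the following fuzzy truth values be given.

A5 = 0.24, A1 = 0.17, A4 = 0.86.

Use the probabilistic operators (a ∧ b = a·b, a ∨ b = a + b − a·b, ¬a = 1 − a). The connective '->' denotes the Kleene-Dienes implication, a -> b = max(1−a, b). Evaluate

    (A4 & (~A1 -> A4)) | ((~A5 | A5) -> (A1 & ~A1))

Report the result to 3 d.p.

~A1 = 1 − 0.1700 = 0.8300
~A1 -> A4  [Kleene-Dienes: max(1−a, b)] with a=0.8300, b=0.8600 → 0.8600
A4 & (~A1 -> A4) = a·b on (0.8600, 0.8600) = 0.7396
~A5 = 1 − 0.2400 = 0.7600
~A5 | A5 = a + b − a·b on (0.7600, 0.2400) = 0.8176
~A1 = 1 − 0.1700 = 0.8300
A1 & ~A1 = a·b on (0.1700, 0.8300) = 0.1411
(~A5 | A5) -> (A1 & ~A1)  [Kleene-Dienes: max(1−a, b)] with a=0.8176, b=0.1411 → 0.1824
(A4 & (~A1 -> A4)) | ((~A5 | A5) -> (A1 & ~A1)) = a + b − a·b on (0.7396, 0.1824) = 0.7871

0.787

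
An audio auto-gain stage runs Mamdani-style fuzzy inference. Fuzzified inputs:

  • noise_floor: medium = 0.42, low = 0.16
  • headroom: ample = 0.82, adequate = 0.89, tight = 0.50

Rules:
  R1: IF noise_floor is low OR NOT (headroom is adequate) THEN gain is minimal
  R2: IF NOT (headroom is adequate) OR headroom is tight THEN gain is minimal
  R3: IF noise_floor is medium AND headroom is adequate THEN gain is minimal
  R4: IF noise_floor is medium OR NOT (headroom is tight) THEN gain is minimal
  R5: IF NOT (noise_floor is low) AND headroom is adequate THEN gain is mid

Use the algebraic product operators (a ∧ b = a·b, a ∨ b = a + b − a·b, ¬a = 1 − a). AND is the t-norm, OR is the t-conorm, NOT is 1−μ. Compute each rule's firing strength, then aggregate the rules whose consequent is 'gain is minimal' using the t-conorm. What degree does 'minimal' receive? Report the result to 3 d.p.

0.940

R1: low=0.16, ¬adequate=1−0.89=0.11; OR[a + b − a·b] → w = 0.2524
R2: ¬adequate=1−0.89=0.11, tight=0.50; OR[a + b − a·b] → w = 0.5550
R3: medium=0.42, adequate=0.89; AND[a·b] → w = 0.3738
R4: medium=0.42, ¬tight=1−0.50=0.50; OR[a + b − a·b] → w = 0.7100
R5: ¬low=1−0.16=0.84, adequate=0.89; AND[a·b] → w = 0.7476
Rules with consequent 'minimal': {R1, R2, R3, R4} → strengths 0.2524, 0.5550, 0.3738, 0.7100
Aggregate via t-conorm [a + b − a·b]: 0.9396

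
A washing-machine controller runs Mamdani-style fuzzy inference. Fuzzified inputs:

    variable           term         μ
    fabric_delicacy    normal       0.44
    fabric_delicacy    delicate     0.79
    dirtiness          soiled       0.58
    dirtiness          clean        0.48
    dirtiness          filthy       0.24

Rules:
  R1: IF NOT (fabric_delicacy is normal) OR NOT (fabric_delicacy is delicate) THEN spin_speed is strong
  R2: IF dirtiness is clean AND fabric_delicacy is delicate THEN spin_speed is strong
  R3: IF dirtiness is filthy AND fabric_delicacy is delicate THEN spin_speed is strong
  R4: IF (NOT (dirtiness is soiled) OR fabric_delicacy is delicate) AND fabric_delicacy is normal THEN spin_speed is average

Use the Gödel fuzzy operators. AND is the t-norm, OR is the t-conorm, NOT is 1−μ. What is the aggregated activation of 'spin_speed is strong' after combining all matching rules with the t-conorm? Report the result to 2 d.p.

0.56

R1: ¬normal=1−0.44=0.56, ¬delicate=1−0.79=0.21; OR[max(a, b)] → w = 0.56
R2: clean=0.48, delicate=0.79; AND[min(a, b)] → w = 0.48
R3: filthy=0.24, delicate=0.79; AND[min(a, b)] → w = 0.24
R4: (¬soiled=1−0.58=0.42 OR delicate=0.79) = 0.79; AND[min(a, b)] with normal=0.44 → w = 0.44
Rules with consequent 'strong': {R1, R2, R3} → strengths 0.56, 0.48, 0.24
Aggregate via t-conorm [max(a, b)]: 0.56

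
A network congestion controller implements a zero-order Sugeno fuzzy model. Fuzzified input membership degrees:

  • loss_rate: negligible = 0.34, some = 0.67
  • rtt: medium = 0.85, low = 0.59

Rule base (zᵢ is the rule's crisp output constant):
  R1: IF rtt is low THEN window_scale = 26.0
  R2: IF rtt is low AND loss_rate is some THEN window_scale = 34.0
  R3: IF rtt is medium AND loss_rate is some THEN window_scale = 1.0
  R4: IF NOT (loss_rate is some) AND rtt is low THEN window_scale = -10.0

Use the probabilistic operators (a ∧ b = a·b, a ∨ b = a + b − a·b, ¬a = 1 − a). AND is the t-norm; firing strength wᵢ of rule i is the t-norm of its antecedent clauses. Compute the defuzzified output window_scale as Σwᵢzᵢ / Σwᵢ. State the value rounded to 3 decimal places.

15.663

R1 (z=26.0): low=0.59 → w = 0.5900
R2 (z=34.0): low=0.59, some=0.67; AND[a·b] → w = 0.3953
R3 (z=1.0): medium=0.85, some=0.67; AND[a·b] → w = 0.5695
R4 (z=-10.0): ¬some=1−0.67=0.33, low=0.59; AND[a·b] → w = 0.1947
Weighted average = (0.5900·26.0 + 0.3953·34.0 + 0.5695·1.0 + 0.1947·-10.0) / (0.5900 + 0.3953 + 0.5695 + 0.1947)
  = 27.4027 / 1.7495 = 15.663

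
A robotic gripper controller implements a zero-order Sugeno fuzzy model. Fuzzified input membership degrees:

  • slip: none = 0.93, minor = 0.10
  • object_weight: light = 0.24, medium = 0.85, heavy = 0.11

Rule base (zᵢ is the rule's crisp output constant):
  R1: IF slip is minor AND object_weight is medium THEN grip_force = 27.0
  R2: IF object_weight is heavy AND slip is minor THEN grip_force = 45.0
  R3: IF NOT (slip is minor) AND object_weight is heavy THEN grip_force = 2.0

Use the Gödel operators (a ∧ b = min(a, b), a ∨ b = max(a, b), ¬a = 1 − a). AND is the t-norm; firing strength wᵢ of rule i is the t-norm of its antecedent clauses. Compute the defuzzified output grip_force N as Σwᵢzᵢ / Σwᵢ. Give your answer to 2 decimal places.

23.94

R1 (z=27.0): minor=0.10, medium=0.85; AND[min(a, b)] → w = 0.10
R2 (z=45.0): heavy=0.11, minor=0.10; AND[min(a, b)] → w = 0.10
R3 (z=2.0): ¬minor=1−0.10=0.90, heavy=0.11; AND[min(a, b)] → w = 0.11
Weighted average = (0.10·27.0 + 0.10·45.0 + 0.11·2.0) / (0.10 + 0.10 + 0.11)
  = 7.4200 / 0.3100 = 23.94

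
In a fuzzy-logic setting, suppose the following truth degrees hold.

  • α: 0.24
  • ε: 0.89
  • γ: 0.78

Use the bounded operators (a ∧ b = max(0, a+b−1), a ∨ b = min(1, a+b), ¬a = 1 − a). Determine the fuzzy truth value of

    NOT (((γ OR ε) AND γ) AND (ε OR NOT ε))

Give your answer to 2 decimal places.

γ OR ε = min(1, a+b) on (0.78, 0.89) = 1.00
(γ OR ε) AND γ = max(0, a+b−1) on (1.00, 0.78) = 0.78
NOT ε = 1 − 0.89 = 0.11
ε OR NOT ε = min(1, a+b) on (0.89, 0.11) = 1.00
((γ OR ε) AND γ) AND (ε OR NOT ε) = max(0, a+b−1) on (0.78, 1.00) = 0.78
NOT (((γ OR ε) AND γ) AND (ε OR NOT ε)) = 1 − 0.78 = 0.22

0.22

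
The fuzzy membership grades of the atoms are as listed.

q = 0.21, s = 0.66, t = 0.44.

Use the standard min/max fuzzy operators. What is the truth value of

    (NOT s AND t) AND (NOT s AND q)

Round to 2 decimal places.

0.21

NOT s = 1 − 0.66 = 0.34
NOT s AND t = min(a, b) on (0.34, 0.44) = 0.34
NOT s = 1 − 0.66 = 0.34
NOT s AND q = min(a, b) on (0.34, 0.21) = 0.21
(NOT s AND t) AND (NOT s AND q) = min(a, b) on (0.34, 0.21) = 0.21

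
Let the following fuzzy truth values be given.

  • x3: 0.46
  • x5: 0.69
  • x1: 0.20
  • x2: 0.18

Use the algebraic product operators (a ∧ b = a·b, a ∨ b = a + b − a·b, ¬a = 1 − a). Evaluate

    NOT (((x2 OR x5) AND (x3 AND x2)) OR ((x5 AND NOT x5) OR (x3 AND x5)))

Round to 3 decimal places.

0.503

x2 OR x5 = a + b − a·b on (0.1800, 0.6900) = 0.7458
x3 AND x2 = a·b on (0.4600, 0.1800) = 0.0828
(x2 OR x5) AND (x3 AND x2) = a·b on (0.7458, 0.0828) = 0.0618
NOT x5 = 1 − 0.6900 = 0.3100
x5 AND NOT x5 = a·b on (0.6900, 0.3100) = 0.2139
x3 AND x5 = a·b on (0.4600, 0.6900) = 0.3174
(x5 AND NOT x5) OR (x3 AND x5) = a + b − a·b on (0.2139, 0.3174) = 0.4634
((x2 OR x5) AND (x3 AND x2)) OR ((x5 AND NOT x5) OR (x3 AND x5)) = a + b − a·b on (0.0618, 0.4634) = 0.4965
NOT (((x2 OR x5) AND (x3 AND x2)) OR ((x5 AND NOT x5) OR (x3 AND x5))) = 1 − 0.4965 = 0.5035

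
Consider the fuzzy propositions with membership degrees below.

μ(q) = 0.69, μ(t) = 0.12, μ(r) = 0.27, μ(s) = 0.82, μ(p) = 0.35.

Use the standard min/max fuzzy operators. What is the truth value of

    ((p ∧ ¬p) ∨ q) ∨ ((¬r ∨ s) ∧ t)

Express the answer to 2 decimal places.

0.69

¬p = 1 − 0.35 = 0.65
p ∧ ¬p = min(a, b) on (0.35, 0.65) = 0.35
(p ∧ ¬p) ∨ q = max(a, b) on (0.35, 0.69) = 0.69
¬r = 1 − 0.27 = 0.73
¬r ∨ s = max(a, b) on (0.73, 0.82) = 0.82
(¬r ∨ s) ∧ t = min(a, b) on (0.82, 0.12) = 0.12
((p ∧ ¬p) ∨ q) ∨ ((¬r ∨ s) ∧ t) = max(a, b) on (0.69, 0.12) = 0.69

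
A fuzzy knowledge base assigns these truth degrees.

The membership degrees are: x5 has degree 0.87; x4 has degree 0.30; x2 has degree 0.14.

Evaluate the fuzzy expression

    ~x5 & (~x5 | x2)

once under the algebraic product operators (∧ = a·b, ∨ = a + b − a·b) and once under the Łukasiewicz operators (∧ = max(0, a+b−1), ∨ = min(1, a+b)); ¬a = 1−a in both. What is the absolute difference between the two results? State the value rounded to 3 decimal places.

0.033

Under algebraic product:
  ~x5 = 1 − 0.8700 = 0.1300
  ~x5 = 1 − 0.8700 = 0.1300
  ~x5 | x2 = a + b − a·b on (0.1300, 0.1400) = 0.2518
  ~x5 & (~x5 | x2) = a·b on (0.1300, 0.2518) = 0.0327
  → value = 0.0327
Under Łukasiewicz:
  ~x5 = 1 − 0.87 = 0.13
  ~x5 = 1 − 0.87 = 0.13
  ~x5 | x2 = min(1, a+b) on (0.13, 0.14) = 0.27
  ~x5 & (~x5 | x2) = max(0, a+b−1) on (0.13, 0.27) = 0.00
  → value = 0.0000
|0.0327 − 0.0000| = 0.033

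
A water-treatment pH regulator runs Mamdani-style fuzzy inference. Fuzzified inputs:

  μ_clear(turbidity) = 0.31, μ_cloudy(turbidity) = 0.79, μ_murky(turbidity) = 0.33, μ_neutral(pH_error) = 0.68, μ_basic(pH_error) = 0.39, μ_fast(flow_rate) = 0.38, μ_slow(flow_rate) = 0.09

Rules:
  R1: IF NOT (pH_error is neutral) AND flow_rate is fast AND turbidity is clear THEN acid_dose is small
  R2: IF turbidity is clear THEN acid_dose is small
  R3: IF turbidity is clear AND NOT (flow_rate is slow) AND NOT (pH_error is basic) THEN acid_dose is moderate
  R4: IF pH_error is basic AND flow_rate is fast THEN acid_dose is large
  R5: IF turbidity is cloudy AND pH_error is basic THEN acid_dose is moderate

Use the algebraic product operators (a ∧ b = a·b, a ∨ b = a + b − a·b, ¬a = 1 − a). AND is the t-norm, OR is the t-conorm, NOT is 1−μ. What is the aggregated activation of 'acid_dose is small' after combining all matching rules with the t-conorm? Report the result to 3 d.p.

R1: ¬neutral=1−0.68=0.32, fast=0.38, clear=0.31; AND[a·b] → w = 0.0377
R2: clear=0.31 → w = 0.3100
R3: clear=0.31, ¬slow=1−0.09=0.91, ¬basic=1−0.39=0.61; AND[a·b] → w = 0.1721
R4: basic=0.39, fast=0.38; AND[a·b] → w = 0.1482
R5: cloudy=0.79, basic=0.39; AND[a·b] → w = 0.3081
Rules with consequent 'small': {R1, R2} → strengths 0.0377, 0.3100
Aggregate via t-conorm [a + b − a·b]: 0.3360

0.336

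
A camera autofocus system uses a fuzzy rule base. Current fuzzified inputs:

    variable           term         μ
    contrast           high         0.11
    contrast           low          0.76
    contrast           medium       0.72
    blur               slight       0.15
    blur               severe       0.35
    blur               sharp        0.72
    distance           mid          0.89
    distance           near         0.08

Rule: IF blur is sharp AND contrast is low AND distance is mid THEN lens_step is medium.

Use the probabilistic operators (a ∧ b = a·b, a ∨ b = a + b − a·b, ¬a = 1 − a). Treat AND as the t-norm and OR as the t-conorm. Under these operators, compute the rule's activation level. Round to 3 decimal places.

0.487

firing strength: sharp=0.72, low=0.76, mid=0.89; AND[a·b] → w = 0.4870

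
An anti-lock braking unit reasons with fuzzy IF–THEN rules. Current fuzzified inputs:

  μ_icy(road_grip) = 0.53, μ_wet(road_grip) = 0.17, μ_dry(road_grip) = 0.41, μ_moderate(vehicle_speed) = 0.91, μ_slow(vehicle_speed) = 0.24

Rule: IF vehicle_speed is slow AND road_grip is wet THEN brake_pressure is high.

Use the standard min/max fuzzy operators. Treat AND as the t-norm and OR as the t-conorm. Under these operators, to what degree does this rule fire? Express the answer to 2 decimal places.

firing strength: slow=0.24, wet=0.17; AND[min(a, b)] → w = 0.17

0.17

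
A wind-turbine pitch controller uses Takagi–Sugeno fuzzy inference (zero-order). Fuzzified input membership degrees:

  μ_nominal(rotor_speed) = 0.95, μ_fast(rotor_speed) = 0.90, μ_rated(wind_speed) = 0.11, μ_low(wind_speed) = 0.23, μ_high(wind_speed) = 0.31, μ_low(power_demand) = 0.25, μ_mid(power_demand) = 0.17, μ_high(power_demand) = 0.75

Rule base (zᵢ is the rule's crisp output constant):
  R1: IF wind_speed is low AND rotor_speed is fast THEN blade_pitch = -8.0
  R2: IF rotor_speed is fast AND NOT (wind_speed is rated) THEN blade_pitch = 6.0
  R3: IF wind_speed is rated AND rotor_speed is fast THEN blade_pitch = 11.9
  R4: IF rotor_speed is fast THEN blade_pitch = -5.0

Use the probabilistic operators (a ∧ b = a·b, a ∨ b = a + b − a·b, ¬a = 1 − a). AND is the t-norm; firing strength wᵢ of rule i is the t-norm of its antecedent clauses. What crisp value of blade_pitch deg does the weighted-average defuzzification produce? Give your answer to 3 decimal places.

-0.086

R1 (z=-8.0): low=0.23, fast=0.90; AND[a·b] → w = 0.2070
R2 (z=6.0): fast=0.90, ¬rated=1−0.11=0.89; AND[a·b] → w = 0.8010
R3 (z=11.9): rated=0.11, fast=0.90; AND[a·b] → w = 0.0990
R4 (z=-5.0): fast=0.90 → w = 0.9000
Weighted average = (0.2070·-8.0 + 0.8010·6.0 + 0.0990·11.9 + 0.9000·-5.0) / (0.2070 + 0.8010 + 0.0990 + 0.9000)
  = -0.1719 / 2.0070 = -0.086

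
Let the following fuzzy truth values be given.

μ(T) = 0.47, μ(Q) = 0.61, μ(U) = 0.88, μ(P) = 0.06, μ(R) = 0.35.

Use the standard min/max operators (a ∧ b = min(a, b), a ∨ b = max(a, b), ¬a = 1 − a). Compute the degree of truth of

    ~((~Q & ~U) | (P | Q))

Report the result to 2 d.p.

0.39

~Q = 1 − 0.61 = 0.39
~U = 1 − 0.88 = 0.12
~Q & ~U = min(a, b) on (0.39, 0.12) = 0.12
P | Q = max(a, b) on (0.06, 0.61) = 0.61
(~Q & ~U) | (P | Q) = max(a, b) on (0.12, 0.61) = 0.61
~((~Q & ~U) | (P | Q)) = 1 − 0.61 = 0.39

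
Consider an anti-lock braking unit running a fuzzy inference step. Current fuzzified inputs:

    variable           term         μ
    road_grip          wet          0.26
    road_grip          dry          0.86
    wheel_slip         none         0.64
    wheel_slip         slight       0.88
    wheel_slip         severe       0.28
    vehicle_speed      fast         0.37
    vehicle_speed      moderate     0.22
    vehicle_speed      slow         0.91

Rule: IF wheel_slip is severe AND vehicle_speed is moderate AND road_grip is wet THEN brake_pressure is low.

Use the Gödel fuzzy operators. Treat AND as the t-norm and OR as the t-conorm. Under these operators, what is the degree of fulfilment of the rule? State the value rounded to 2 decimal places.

0.22

firing strength: severe=0.28, moderate=0.22, wet=0.26; AND[min(a, b)] → w = 0.22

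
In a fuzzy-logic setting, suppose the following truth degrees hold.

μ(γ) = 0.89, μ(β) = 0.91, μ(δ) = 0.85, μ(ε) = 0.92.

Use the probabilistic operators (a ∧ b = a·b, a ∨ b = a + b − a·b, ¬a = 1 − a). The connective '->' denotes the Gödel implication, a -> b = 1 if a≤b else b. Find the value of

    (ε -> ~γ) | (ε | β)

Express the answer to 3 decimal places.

~γ = 1 − 0.8900 = 0.1100
ε -> ~γ  [Gödel: 1 if a≤b else b] with a=0.9200, b=0.1100 → 0.1100
ε | β = a + b − a·b on (0.9200, 0.9100) = 0.9928
(ε -> ~γ) | (ε | β) = a + b − a·b on (0.1100, 0.9928) = 0.9936

0.994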